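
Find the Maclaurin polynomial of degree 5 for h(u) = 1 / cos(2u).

Divide the numerator series by the denominator series (power-series long division).
h(0) = 1
h′(0) = 0
h′′(0) = 4
h′′′(0) = 0
h^(4)(0) = 80
h^(5)(0) = 0

10*u^4/3 + 2*u^2 + 1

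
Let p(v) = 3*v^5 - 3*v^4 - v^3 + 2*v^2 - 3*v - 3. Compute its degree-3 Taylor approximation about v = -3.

p(-3) = -921
p′(-3) = 1497
p′′(-3) = -1922
p′′′(-3) = 1830
The Taylor polynomial is Σ p^(k)(-3)/k! · (v + 3)^k.

305*(v + 3)^3 - 961*(v + 3)^2 + 1497*(v + 3) - 921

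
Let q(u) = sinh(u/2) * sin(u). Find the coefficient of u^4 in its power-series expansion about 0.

-1/16

Take the Cauchy product of the two expansions.
[u^0] = 0;  [u^1] = 0;  [u^2] = 1/2;  [u^3] = 0;  [u^4] = -1/16.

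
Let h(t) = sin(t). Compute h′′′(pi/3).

-1/2

From the series, [(t - pi/3)^3] h = -1/12; multiply by 3! = 6 to get -1/2.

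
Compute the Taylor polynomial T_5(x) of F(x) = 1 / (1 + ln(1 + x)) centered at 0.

-347*x^5/60 + 11*x^4/3 - 7*x^3/3 + 3*x^2/2 - x + 1

Write 1/(1+u) = 1 - u + u^2 - u^3 + ... and substitute the series for u.
F(0) = 1
F′(0) = -1
F′′(0) = 3
F′′′(0) = -14
F^(4)(0) = 88
F^(5)(0) = -694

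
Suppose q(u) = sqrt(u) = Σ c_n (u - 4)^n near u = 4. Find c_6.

Apply the Taylor formula c_k = f^(k)(a)/k!.
q(4) = 2
q′(4) = 1/4
q′′(4) = -1/32
q′′′(4) = 3/256
q^(4)(4) = -15/2048
q^(5)(4) = 105/16384
q^(6)(4) = -945/131072
So c_6 = q^(6)(4)/6! = -21/2097152.

-21/2097152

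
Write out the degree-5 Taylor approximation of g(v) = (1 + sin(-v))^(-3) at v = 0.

641*v^5/40 + 13*v^4 + 19*v^3/2 + 6*v^2 + 3*v + 1

Substitute the inner expansion into the outer series and collect powers.
[v^0] = 1;  [v^1] = 3;  [v^2] = 6;  [v^3] = 19/2;  [v^4] = 13;  [v^5] = 641/40.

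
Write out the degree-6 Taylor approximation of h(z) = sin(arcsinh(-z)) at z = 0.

Compose series: expand the inner function first, then feed it into the outer expansion.

-z^5/6 + z^3/3 - z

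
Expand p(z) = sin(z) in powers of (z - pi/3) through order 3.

-(z - pi/3)^3/12 - sqrt(3)*(z - pi/3)^2/4 + (z - pi/3)/2 + sqrt(3)/2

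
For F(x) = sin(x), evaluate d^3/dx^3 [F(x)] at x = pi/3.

The coefficient of (x - pi/3)^3 in the expansion is -1/12, so F′′′(pi/3) = 3! * (-1/12) = -1/2.

-1/2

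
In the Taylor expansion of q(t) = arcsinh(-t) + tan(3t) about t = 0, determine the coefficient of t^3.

Add the two expansions coefficient-wise.
q(0) = 0
q′(0) = 2
q′′(0) = 0
q′′′(0) = 55
So c_3 = q′′′(0)/3! = 55/6.

55/6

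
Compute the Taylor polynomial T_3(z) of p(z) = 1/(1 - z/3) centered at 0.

Differentiate repeatedly and evaluate at the center.
p(0) = 1
p′(0) = 1/3
p′′(0) = 2/9
p′′′(0) = 2/9
The Taylor polynomial is Σ p^(k)(0)/k! · z^k.

z^3/27 + z^2/9 + z/3 + 1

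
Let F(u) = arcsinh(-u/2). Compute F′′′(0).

1/8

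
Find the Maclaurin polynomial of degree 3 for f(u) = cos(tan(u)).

Let u equal the inner series; expand the outer function in u and truncate.

1 - u^2/2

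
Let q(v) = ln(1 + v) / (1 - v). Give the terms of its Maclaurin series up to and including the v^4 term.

Multiply the two series term by term and collect like powers.

7*v^4/12 + 5*v^3/6 + v^2/2 + v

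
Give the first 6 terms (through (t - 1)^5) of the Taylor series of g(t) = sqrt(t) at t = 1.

g(1) = 1
g′(1) = 1/2
g′′(1) = -1/4
g′′′(1) = 3/8
g^(4)(1) = -15/16
g^(5)(1) = 105/32
Dividing each by k! gives the coefficients c_0, ..., c_5.

7*(t - 1)^5/256 - 5*(t - 1)^4/128 + (t - 1)^3/16 - (t - 1)^2/8 + (t - 1)/2 + 1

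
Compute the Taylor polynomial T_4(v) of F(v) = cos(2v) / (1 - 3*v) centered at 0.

Expand 1/(denominator) as a geometric series and multiply by the numerator's series.
F(0) = 1
F′(0) = 3
F′′(0) = 14
F′′′(0) = 126
F^(4)(0) = 1528
Dividing each by k! gives the coefficients c_0, ..., c_4.

191*v^4/3 + 21*v^3 + 7*v^2 + 3*v + 1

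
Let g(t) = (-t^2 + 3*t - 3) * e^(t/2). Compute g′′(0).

Multiply each power in the prefactor through the base expansion.
From the series, [t^2] g = 1/8; multiply by 2! = 2 to get 1/4.

1/4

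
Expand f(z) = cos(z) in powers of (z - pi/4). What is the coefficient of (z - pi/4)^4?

Use the known series and substitute for the argument.

sqrt(2)/48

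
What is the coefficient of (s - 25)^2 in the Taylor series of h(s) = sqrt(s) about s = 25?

-1/1000

Compute the successive derivatives at the expansion point and divide by k!.
h(25) = 5
h′(25) = 1/10
h′′(25) = -1/500
So c_2 = h′′(25)/2! = -1/1000.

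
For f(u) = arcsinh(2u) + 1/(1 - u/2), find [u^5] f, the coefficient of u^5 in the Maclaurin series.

389/160

Expand each term separately and add.
[u^0] = 1;  [u^1] = 5/2;  [u^2] = 1/4;  [u^3] = -29/24;  [u^4] = 1/16;  [u^5] = 389/160.
So c_5 = f^(5)(0)/5! = 389/160.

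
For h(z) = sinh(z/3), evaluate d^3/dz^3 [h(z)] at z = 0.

Differentiate repeatedly and evaluate at the center.
The coefficient of z^3 in the expansion is 1/162, so h′′′(0) = 3! * (1/162) = 1/27.

1/27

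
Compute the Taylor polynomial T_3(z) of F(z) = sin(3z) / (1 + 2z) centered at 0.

Take the Cauchy product of the two expansions.
F(0) = 0
F′(0) = 3
F′′(0) = -12
F′′′(0) = 45

15*z^3/2 - 6*z^2 + 3*z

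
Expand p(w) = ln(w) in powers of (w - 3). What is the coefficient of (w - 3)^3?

1/81

[(w - 3)^0] = ln(3);  [(w - 3)^1] = 1/3;  [(w - 3)^2] = -1/18;  [(w - 3)^3] = 1/81.
So c_3 = p′′′(3)/3! = 1/81.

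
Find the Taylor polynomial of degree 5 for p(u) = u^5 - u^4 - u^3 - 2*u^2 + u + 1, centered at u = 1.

(u - 1)^5 + 4*(u - 1)^4 + 5*(u - 1)^3 - (u - 1)^2 - 5*(u - 1) - 1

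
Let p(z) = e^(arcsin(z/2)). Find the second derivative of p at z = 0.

1/4

Substitute the inner expansion into the outer series and collect powers.
The coefficient of z^2 in the expansion is 1/8, so p′′(0) = 2! * (1/8) = 1/4.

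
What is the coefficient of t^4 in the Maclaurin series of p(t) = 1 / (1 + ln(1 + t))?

Use the geometric series for the reciprocal, then substitute.
p(0) = 1
p′(0) = -1
p′′(0) = 3
p′′′(0) = -14
p^(4)(0) = 88
Then c_k = p^(k)(0)/k! gives each Taylor coefficient.

11/3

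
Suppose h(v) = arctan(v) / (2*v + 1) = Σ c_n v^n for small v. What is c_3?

11/3

Multiply the numerator's expansion by the denominator's geometric series.
[v^0] = 0;  [v^1] = 1;  [v^2] = -2;  [v^3] = 11/3.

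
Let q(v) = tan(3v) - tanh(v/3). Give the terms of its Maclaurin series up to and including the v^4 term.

Expand each term separately and add.
q(0) = 0
q′(0) = 8/3
q′′(0) = 0
q′′′(0) = 1460/27
q^(4)(0) = 0
Dividing each by k! gives the coefficients c_0, ..., c_4.

730*v^3/81 + 8*v/3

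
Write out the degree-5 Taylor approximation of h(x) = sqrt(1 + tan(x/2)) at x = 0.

Let u equal the inner series; expand the outer function in u and truncate.
[x^0] = 1;  [x^1] = 1/4;  [x^2] = -1/32;  [x^3] = 11/384;  [x^4] = -47/6144;  [x^5] = 601/122880.

601*x^5/122880 - 47*x^4/6144 + 11*x^3/384 - x^2/32 + x/4 + 1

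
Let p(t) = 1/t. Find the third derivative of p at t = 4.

-3/128

The coefficient of (t - 4)^3 in the expansion is -1/256, so p′′′(4) = 3! * (-1/256) = -3/128.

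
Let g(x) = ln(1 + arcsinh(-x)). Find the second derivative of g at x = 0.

Let u equal the inner series; expand the outer function in u and truncate.
The coefficient of x^2 in the expansion is -1/2, so g′′(0) = 2! * (-1/2) = -1.

-1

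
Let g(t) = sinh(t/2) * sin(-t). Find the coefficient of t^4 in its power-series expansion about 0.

Expand each factor separately, then convolve coefficients.

1/16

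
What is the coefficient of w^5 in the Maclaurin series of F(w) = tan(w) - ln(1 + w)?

-1/15

Add the two expansions coefficient-wise.
[w^0] = 0;  [w^1] = 0;  [w^2] = 1/2;  [w^3] = 0;  [w^4] = 1/4;  [w^5] = -1/15.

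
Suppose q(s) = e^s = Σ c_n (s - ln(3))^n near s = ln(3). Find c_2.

3/2

Differentiate repeatedly and evaluate at the center.
q(ln(3)) = 3
q′(ln(3)) = 3
q′′(ln(3)) = 3
Dividing each by k! gives the coefficients c_0, ..., c_2.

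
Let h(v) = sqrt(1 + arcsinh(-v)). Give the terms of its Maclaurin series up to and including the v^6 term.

-769*v^6/46080 - 43*v^5/1280 + v^4/384 + v^3/48 - v^2/8 - v/2 + 1

Let u equal the inner series; expand the outer function in u and truncate.
[v^0] = 1;  [v^1] = -1/2;  [v^2] = -1/8;  [v^3] = 1/48;  [v^4] = 1/384;  [v^5] = -43/1280;  [v^6] = -769/46080.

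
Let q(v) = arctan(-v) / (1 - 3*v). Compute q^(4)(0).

-624

Expand 1/(denominator) as a geometric series and multiply by the numerator's series.
From the series, [v^4] q = -26; multiply by 4! = 24 to get -624.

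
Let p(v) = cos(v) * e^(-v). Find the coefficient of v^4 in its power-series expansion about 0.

-1/6

Write out both Maclaurin series and multiply, keeping only the needed powers.
p(0) = 1
p′(0) = -1
p′′(0) = 0
p′′′(0) = 2
p^(4)(0) = -4
The Taylor polynomial is Σ p^(k)(0)/k! · v^k.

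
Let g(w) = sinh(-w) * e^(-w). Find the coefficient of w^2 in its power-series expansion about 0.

Multiply the two series term by term and collect like powers.
g(0) = 0
g′(0) = -1
g′′(0) = 2
So c_2 = g′′(0)/2! = 1.

1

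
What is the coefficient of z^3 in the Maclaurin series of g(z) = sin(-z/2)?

1/48

g(0) = 0
g′(0) = -1/2
g′′(0) = 0
g′′′(0) = 1/8
The Taylor polynomial is Σ g^(k)(0)/k! · z^k.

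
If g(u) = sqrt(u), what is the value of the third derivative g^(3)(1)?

Use the known series and substitute for the argument.
The coefficient of (u - 1)^3 in the expansion is 1/16, so g′′′(1) = 3! * (1/16) = 3/8.

3/8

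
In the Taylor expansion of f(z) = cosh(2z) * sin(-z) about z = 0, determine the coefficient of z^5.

-41/120

Multiply the two series term by term and collect like powers.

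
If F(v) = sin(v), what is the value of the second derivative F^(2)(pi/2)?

-1

The coefficient of (v - pi/2)^2 in the expansion is -1/2, so F′′(pi/2) = 2! * (-1/2) = -1.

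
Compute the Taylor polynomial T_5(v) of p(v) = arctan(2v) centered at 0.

p(0) = 0
p′(0) = 2
p′′(0) = 0
p′′′(0) = -16
p^(4)(0) = 0
p^(5)(0) = 768

32*v^5/5 - 8*v^3/3 + 2*v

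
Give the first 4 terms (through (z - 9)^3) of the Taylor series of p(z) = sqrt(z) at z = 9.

p(9) = 3
p′(9) = 1/6
p′′(9) = -1/108
p′′′(9) = 1/648

(z - 9)^3/3888 - (z - 9)^2/216 + (z - 9)/6 + 3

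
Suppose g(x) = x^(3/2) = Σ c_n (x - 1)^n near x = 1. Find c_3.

-1/16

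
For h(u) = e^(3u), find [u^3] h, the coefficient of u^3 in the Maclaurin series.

9/2

Apply the Taylor formula c_k = f^(k)(a)/k!.
[u^0] = 1;  [u^1] = 3;  [u^2] = 9/2;  [u^3] = 9/2.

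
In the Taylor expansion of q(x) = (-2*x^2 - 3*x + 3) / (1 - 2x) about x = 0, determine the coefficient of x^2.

Multiply each power in the prefactor through the base expansion.
[x^0] = 3;  [x^1] = 3;  [x^2] = 4.
So c_2 = q′′(0)/2! = 4.

4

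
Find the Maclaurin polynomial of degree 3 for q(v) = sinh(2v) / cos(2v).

16*v^3/3 + 2*v

Invert the denominator's series and multiply.
q(0) = 0
q′(0) = 2
q′′(0) = 0
q′′′(0) = 32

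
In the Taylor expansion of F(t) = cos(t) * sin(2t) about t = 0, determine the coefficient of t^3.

-7/3

Write out both Maclaurin series and multiply, keeping only the needed powers.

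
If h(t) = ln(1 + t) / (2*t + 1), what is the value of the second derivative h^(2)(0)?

Multiply the numerator's expansion by the denominator's geometric series.
The coefficient of t^2 in the expansion is -5/2, so h′′(0) = 2! * (-5/2) = -5.

-5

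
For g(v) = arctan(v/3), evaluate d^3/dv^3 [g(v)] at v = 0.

Use the known series and substitute for the argument.
From the series, [v^3] g = -1/81; multiply by 3! = 6 to get -2/27.

-2/27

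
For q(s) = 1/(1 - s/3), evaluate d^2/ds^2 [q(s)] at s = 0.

2/9

The coefficient of s^2 in the expansion is 1/9, so q′′(0) = 2! * (1/9) = 2/9.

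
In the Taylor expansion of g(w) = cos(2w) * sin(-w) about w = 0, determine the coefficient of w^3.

Write out both Maclaurin series and multiply, keeping only the needed powers.
So c_3 = g′′′(0)/3! = 13/6.

13/6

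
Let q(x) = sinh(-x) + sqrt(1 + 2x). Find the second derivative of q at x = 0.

-1

Combine the two series term by term.
From the series, [x^2] q = -1/2; multiply by 2! = 2 to get -1.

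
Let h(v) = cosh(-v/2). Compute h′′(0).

1/4

From the series, [v^2] h = 1/8; multiply by 2! = 2 to get 1/4.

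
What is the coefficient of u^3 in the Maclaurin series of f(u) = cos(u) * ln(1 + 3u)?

15/2

Multiply the two series term by term and collect like powers.
f(0) = 0
f′(0) = 3
f′′(0) = -9
f′′′(0) = 45
So c_3 = f′′′(0)/3! = 15/2.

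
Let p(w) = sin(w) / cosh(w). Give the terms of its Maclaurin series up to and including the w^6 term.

3*w^5/10 - 2*w^3/3 + w

Divide the numerator series by the denominator series (power-series long division).
[w^0] = 0;  [w^1] = 1;  [w^2] = 0;  [w^3] = -2/3;  [w^4] = 0;  [w^5] = 3/10;  [w^6] = 0.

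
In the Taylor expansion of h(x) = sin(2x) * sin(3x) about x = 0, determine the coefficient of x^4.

-13

Write out both Maclaurin series and multiply, keeping only the needed powers.
[x^0] = 0;  [x^1] = 0;  [x^2] = 6;  [x^3] = 0;  [x^4] = -13.
So c_4 = h^(4)(0)/4! = -13.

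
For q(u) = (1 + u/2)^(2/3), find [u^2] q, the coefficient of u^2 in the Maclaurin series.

-1/36

Compute the successive derivatives at the expansion point and divide by k!.
q(0) = 1
q′(0) = 1/3
q′′(0) = -1/18
So c_2 = q′′(0)/2! = -1/36.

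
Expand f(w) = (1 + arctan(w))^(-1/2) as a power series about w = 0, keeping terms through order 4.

Let u equal the inner series; expand the outer function in u and truncate.

3*w^4/128 - 7*w^3/48 + 3*w^2/8 - w/2 + 1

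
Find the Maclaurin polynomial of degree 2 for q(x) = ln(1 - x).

-x^2/2 - x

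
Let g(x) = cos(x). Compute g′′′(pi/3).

The coefficient of (x - pi/3)^3 in the expansion is sqrt(3)/12, so g′′′(pi/3) = 3! * (sqrt(3)/12) = sqrt(3)/2.

sqrt(3)/2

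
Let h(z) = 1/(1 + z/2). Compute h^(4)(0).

3/2

The coefficient of z^4 in the expansion is 1/16, so h^(4)(0) = 4! * (1/16) = 3/2.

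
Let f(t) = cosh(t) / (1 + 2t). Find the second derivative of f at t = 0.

9

Take the Cauchy product of the two expansions.
From the series, [t^2] f = 9/2; multiply by 2! = 2 to get 9.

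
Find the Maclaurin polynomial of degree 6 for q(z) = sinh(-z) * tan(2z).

-851*z^6/180 - 3*z^4 - 2*z^2

Multiply the two series term by term and collect like powers.
q(0) = 0
q′(0) = 0
q′′(0) = -4
q′′′(0) = 0
q^(4)(0) = -72
q^(5)(0) = 0
q^(6)(0) = -3404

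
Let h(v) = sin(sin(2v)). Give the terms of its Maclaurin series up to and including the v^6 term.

Compose series: expand the inner function first, then feed it into the outer expansion.
h(0) = 0
h′(0) = 2
h′′(0) = 0
h′′′(0) = -16
h^(4)(0) = 0
h^(5)(0) = 384
h^(6)(0) = 0

16*v^5/5 - 8*v^3/3 + 2*v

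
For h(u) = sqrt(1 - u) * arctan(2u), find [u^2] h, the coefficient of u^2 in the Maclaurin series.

-1

Write out both Maclaurin series and multiply, keeping only the needed powers.
h(0) = 0
h′(0) = 2
h′′(0) = -2
So c_2 = h′′(0)/2! = -1.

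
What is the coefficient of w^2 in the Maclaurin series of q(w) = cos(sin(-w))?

Let u equal the inner series; expand the outer function in u and truncate.
[w^0] = 1;  [w^1] = 0;  [w^2] = -1/2.

-1/2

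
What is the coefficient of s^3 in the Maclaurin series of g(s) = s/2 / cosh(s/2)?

-1/16

Divide the numerator series by the denominator series (power-series long division).
[s^0] = 0;  [s^1] = 1/2;  [s^2] = 0;  [s^3] = -1/16.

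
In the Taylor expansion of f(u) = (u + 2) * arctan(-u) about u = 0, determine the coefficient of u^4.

Shift and add copies of the series according to the polynomial's terms.
f(0) = 0
f′(0) = -2
f′′(0) = -2
f′′′(0) = 4
f^(4)(0) = 8

1/3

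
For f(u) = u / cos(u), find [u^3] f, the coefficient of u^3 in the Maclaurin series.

1/2

Write the quotient as an unknown series and match coefficients against numerator = denominator · series.
f(0) = 0
f′(0) = 1
f′′(0) = 0
f′′′(0) = 3
Then c_k = f^(k)(0)/k! gives each Taylor coefficient.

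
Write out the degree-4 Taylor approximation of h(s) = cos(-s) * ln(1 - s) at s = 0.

Multiply the two series term by term and collect like powers.
h(0) = 0
h′(0) = -1
h′′(0) = -1
h′′′(0) = 1
h^(4)(0) = 0

s^3/6 - s^2/2 - s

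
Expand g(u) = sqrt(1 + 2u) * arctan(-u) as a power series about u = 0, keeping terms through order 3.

Multiply the two series term by term and collect like powers.
g(0) = 0
g′(0) = -1
g′′(0) = -2
g′′′(0) = 5
Then c_k = g^(k)(0)/k! gives each Taylor coefficient.

5*u^3/6 - u^2 - u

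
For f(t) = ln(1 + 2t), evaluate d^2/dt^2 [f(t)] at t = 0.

The coefficient of t^2 in the expansion is -2, so f′′(0) = 2! * (-2) = -4.

-4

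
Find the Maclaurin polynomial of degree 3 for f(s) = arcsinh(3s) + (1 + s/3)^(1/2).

-1943*s^3/432 - s^2/72 + 19*s/6 + 1

Expand each term separately and add.
[s^0] = 1;  [s^1] = 19/6;  [s^2] = -1/72;  [s^3] = -1943/432.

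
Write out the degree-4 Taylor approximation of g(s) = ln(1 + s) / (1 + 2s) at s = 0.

Write out both Maclaurin series and multiply, keeping only the needed powers.
g(0) = 0
g′(0) = 1
g′′(0) = -5
g′′′(0) = 32
g^(4)(0) = -262

-131*s^4/12 + 16*s^3/3 - 5*s^2/2 + s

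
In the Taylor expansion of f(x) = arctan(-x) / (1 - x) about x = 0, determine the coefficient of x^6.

-13/15

Multiply the two series term by term and collect like powers.
[x^0] = 0;  [x^1] = -1;  [x^2] = -1;  [x^3] = -2/3;  [x^4] = -2/3;  [x^5] = -13/15;  [x^6] = -13/15.
So c_6 = f^(6)(0)/6! = -13/15.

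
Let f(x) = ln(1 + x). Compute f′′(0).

The coefficient of x^2 in the expansion is -1/2, so f′′(0) = 2! * (-1/2) = -1.

-1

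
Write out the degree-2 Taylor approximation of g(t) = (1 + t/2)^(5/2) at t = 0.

Differentiate repeatedly and evaluate at the center.

15*t^2/32 + 5*t/4 + 1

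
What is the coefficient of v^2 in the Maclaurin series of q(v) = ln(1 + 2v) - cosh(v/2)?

-17/8

Combine the two series term by term.
[v^0] = -1;  [v^1] = 2;  [v^2] = -17/8.
So c_2 = q′′(0)/2! = -17/8.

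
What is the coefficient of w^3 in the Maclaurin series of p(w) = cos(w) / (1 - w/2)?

-1/8

Take the Cauchy product of the two expansions.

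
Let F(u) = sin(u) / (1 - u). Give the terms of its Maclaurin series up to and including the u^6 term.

Multiply the two series term by term and collect like powers.
F(0) = 0
F′(0) = 1
F′′(0) = 2
F′′′(0) = 5
F^(4)(0) = 20
F^(5)(0) = 101
F^(6)(0) = 606

101*u^6/120 + 101*u^5/120 + 5*u^4/6 + 5*u^3/6 + u^2 + u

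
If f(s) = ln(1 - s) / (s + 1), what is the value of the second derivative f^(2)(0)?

Use 1/(1 - r) = Σ r^k on the denominator, then take the Cauchy product.
From the series, [s^2] f = 1/2; multiply by 2! = 2 to get 1.

1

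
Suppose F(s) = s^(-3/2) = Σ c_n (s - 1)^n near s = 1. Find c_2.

Differentiate repeatedly and evaluate at the center.
F(1) = 1
F′(1) = -3/2
F′′(1) = 15/4
Then c_k = F^(k)(1)/k! gives each Taylor coefficient.

15/8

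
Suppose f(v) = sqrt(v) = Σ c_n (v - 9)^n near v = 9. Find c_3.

1/3888

Apply the Taylor formula c_k = f^(k)(a)/k!.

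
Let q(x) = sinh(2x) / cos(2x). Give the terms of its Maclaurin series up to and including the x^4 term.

16*x^3/3 + 2*x

Write the quotient as an unknown series and match coefficients against numerator = denominator · series.
q(0) = 0
q′(0) = 2
q′′(0) = 0
q′′′(0) = 32
q^(4)(0) = 0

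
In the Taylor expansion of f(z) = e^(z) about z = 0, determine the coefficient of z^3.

c_3 = f′′′(0)/3! = 1/6.

1/6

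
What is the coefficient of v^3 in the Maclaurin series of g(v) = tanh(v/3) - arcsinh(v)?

25/162

Expand each term separately and add.
[v^0] = 0;  [v^1] = -2/3;  [v^2] = 0;  [v^3] = 25/162.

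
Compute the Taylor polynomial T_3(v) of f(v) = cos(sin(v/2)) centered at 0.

1 - v^2/8

Substitute the inner expansion into the outer series and collect powers.
f(0) = 1
f′(0) = 0
f′′(0) = -1/4
f′′′(0) = 0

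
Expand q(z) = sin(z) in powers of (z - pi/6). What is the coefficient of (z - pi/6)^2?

-1/4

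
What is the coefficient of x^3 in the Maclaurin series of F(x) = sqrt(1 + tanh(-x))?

Let u equal the inner series; expand the outer function in u and truncate.
F(0) = 1
F′(0) = -1/2
F′′(0) = -1/4
F′′′(0) = 5/8
Then c_k = F^(k)(0)/k! gives each Taylor coefficient.

5/48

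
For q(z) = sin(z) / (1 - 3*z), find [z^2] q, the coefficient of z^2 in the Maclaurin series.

3

Multiply the numerator's expansion by the denominator's geometric series.
q(0) = 0
q′(0) = 1
q′′(0) = 6
So c_2 = q′′(0)/2! = 3.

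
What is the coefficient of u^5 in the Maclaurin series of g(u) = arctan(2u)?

Apply the Taylor formula c_k = f^(k)(a)/k!.

32/5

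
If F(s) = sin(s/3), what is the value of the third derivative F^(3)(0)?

-1/27

Differentiate repeatedly and evaluate at the center.
The coefficient of s^3 in the expansion is -1/162, so F′′′(0) = 3! * (-1/162) = -1/27.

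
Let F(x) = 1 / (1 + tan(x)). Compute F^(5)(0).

Expand as Σ (-1)^k u^k with u equal to the inner function's series.
The coefficient of x^5 in the expansion is -32/15, so F^(5)(0) = 5! * (-32/15) = -256.

-256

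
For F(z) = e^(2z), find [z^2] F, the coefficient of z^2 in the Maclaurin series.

F(0) = 1
F′(0) = 2
F′′(0) = 4

2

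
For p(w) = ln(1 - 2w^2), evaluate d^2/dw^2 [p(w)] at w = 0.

Differentiate repeatedly and evaluate at the center.
From the series, [w^2] p = -2; multiply by 2! = 2 to get -4.

-4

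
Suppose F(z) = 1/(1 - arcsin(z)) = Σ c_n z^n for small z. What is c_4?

Compose series: expand the inner function first, then feed it into the outer expansion.
F(0) = 1
F′(0) = 1
F′′(0) = 2
F′′′(0) = 7
F^(4)(0) = 32
So c_4 = F^(4)(0)/4! = 4/3.

4/3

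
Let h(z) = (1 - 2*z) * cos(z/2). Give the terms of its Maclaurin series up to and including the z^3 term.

Distribute the polynomial across the series and collect like powers.

z^3/4 - z^2/8 - 2*z + 1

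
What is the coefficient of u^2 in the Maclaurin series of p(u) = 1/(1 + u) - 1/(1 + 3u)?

-8

Combine the two series term by term.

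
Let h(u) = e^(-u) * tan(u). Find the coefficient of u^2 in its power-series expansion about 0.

Write out both Maclaurin series and multiply, keeping only the needed powers.
h(0) = 0
h′(0) = 1
h′′(0) = -2
So c_2 = h′′(0)/2! = -1.

-1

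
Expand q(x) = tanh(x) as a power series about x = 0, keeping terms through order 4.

Apply the Taylor formula c_k = f^(k)(a)/k!.

-x^3/3 + x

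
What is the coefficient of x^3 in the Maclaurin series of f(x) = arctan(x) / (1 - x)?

2/3

Multiply the numerator's expansion by the denominator's geometric series.
f(0) = 0
f′(0) = 1
f′′(0) = 2
f′′′(0) = 4
So c_3 = f′′′(0)/3! = 2/3.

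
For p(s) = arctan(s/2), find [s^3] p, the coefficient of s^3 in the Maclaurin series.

p(0) = 0
p′(0) = 1/2
p′′(0) = 0
p′′′(0) = -1/4
The Taylor polynomial is Σ p^(k)(0)/k! · s^k.

-1/24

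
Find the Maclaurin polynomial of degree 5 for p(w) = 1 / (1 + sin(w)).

Write 1/(1+u) = 1 - u + u^2 - u^3 + ... and substitute the series for u.
[w^0] = 1;  [w^1] = -1;  [w^2] = 1;  [w^3] = -5/6;  [w^4] = 2/3;  [w^5] = -61/120.

-61*w^5/120 + 2*w^4/3 - 5*w^3/6 + w^2 - w + 1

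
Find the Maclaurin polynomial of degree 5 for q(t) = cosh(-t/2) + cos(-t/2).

Add the two expansions coefficient-wise.
q(0) = 2
q′(0) = 0
q′′(0) = 0
q′′′(0) = 0
q^(4)(0) = 1/8
q^(5)(0) = 0
Dividing each by k! gives the coefficients c_0, ..., c_5.

t^4/192 + 2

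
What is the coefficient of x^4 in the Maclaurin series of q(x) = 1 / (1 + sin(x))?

Write 1/(1+u) = 1 - u + u^2 - u^3 + ... and substitute the series for u.
[x^0] = 1;  [x^1] = -1;  [x^2] = 1;  [x^3] = -5/6;  [x^4] = 2/3.

2/3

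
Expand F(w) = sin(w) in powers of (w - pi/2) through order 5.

Differentiate repeatedly and evaluate at the center.
F(pi/2) = 1
F′(pi/2) = 0
F′′(pi/2) = -1
F′′′(pi/2) = 0
F^(4)(pi/2) = 1
F^(5)(pi/2) = 0

(w - pi/2)^4/24 - (w - pi/2)^2/2 + 1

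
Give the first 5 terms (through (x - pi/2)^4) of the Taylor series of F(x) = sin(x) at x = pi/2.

Apply the Taylor formula c_k = f^(k)(a)/k!.

(x - pi/2)^4/24 - (x - pi/2)^2/2 + 1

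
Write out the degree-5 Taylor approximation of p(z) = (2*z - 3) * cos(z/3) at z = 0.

Multiply each power in the prefactor through the base expansion.
[z^0] = -3;  [z^1] = 2;  [z^2] = 1/6;  [z^3] = -1/9;  [z^4] = -1/648;  [z^5] = 1/972.

z^5/972 - z^4/648 - z^3/9 + z^2/6 + 2*z - 3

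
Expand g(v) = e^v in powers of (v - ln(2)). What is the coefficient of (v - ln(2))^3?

1/3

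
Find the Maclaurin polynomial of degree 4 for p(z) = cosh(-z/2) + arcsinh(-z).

z^4/384 + z^3/6 + z^2/8 - z + 1

Expand each term separately and add.
p(0) = 1
p′(0) = -1
p′′(0) = 1/4
p′′′(0) = 1
p^(4)(0) = 1/16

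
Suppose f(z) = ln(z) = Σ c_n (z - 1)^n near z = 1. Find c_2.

-1/2

Use the known series and substitute for the argument.
[(z - 1)^0] = 0;  [(z - 1)^1] = 1;  [(z - 1)^2] = -1/2.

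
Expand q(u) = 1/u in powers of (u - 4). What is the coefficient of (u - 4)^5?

Apply the Taylor formula c_k = f^(k)(a)/k!.
q(4) = 1/4
q′(4) = -1/16
q′′(4) = 1/32
q′′′(4) = -3/128
q^(4)(4) = 3/128
q^(5)(4) = -15/512
Then c_k = q^(k)(4)/k! gives each Taylor coefficient.

-1/4096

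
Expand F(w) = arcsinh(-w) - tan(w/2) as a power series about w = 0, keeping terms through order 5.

Expand each term separately and add.
F(0) = 0
F′(0) = -3/2
F′′(0) = 0
F′′′(0) = 3/4
F^(4)(0) = 0
F^(5)(0) = -19/2

-19*w^5/240 + w^3/8 - 3*w/2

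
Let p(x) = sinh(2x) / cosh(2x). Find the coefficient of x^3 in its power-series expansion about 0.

-8/3

Divide the numerator series by the denominator series (power-series long division).
p(0) = 0
p′(0) = 2
p′′(0) = 0
p′′′(0) = -16
So c_3 = p′′′(0)/3! = -8/3.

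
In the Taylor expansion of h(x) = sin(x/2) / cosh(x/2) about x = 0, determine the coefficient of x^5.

Invert the denominator's series and multiply.
h(0) = 0
h′(0) = 1/2
h′′(0) = 0
h′′′(0) = -1/2
h^(4)(0) = 0
h^(5)(0) = 9/8

3/320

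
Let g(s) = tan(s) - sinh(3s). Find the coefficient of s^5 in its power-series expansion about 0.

-227/120

Add the two expansions coefficient-wise.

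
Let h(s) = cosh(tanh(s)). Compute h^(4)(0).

Plug the Maclaurin series of the inner function into that of the outer and collect terms.
The coefficient of s^4 in the expansion is -7/24, so h^(4)(0) = 4! * (-7/24) = -7.

-7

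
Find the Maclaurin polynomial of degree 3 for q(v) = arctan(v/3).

-v^3/81 + v/3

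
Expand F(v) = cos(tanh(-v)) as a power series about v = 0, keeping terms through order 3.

Compose series: expand the inner function first, then feed it into the outer expansion.
F(0) = 1
F′(0) = 0
F′′(0) = -1
F′′′(0) = 0
Then c_k = F^(k)(0)/k! gives each Taylor coefficient.

1 - v^2/2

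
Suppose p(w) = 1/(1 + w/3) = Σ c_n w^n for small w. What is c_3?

Apply the Taylor formula c_k = f^(k)(a)/k!.
p(0) = 1
p′(0) = -1/3
p′′(0) = 2/9
p′′′(0) = -2/9

-1/27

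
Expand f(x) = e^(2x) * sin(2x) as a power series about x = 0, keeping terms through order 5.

-16*x^5/15 + 8*x^3/3 + 4*x^2 + 2*x

Multiply the two series term by term and collect like powers.
f(0) = 0
f′(0) = 2
f′′(0) = 8
f′′′(0) = 16
f^(4)(0) = 0
f^(5)(0) = -128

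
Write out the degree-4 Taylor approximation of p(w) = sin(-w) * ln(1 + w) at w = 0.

-w^4/6 + w^3/2 - w^2

Expand each factor separately, then convolve coefficients.
p(0) = 0
p′(0) = 0
p′′(0) = -2
p′′′(0) = 3
p^(4)(0) = -4
Then c_k = p^(k)(0)/k! gives each Taylor coefficient.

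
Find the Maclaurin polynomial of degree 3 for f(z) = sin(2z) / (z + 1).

2*z^3/3 - 2*z^2 + 2*z

Use 1/(1 - r) = Σ r^k on the denominator, then take the Cauchy product.
[z^0] = 0;  [z^1] = 2;  [z^2] = -2;  [z^3] = 2/3.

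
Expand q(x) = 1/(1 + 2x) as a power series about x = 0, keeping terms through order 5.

-32*x^5 + 16*x^4 - 8*x^3 + 4*x^2 - 2*x + 1

Compute the successive derivatives at the expansion point and divide by k!.
q(0) = 1
q′(0) = -2
q′′(0) = 8
q′′′(0) = -48
q^(4)(0) = 384
q^(5)(0) = -3840
Then c_k = q^(k)(0)/k! gives each Taylor coefficient.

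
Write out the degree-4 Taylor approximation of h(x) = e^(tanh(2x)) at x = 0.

Plug the Maclaurin series of the inner function into that of the outer and collect terms.
h(0) = 1
h′(0) = 2
h′′(0) = 4
h′′′(0) = -8
h^(4)(0) = -112
Dividing each by k! gives the coefficients c_0, ..., c_4.

-14*x^4/3 - 4*x^3/3 + 2*x^2 + 2*x + 1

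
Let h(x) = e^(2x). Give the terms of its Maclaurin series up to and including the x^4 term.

Apply the Taylor formula c_k = f^(k)(a)/k!.
h(0) = 1
h′(0) = 2
h′′(0) = 4
h′′′(0) = 8
h^(4)(0) = 16

2*x^4/3 + 4*x^3/3 + 2*x^2 + 2*x + 1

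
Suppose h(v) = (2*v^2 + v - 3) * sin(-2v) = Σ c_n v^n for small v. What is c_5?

Multiply each power in the prefactor through the base expansion.
h(0) = 0
h′(0) = 6
h′′(0) = -4
h′′′(0) = -48
h^(4)(0) = 32
h^(5)(0) = 416
So c_5 = h^(5)(0)/5! = 52/15.

52/15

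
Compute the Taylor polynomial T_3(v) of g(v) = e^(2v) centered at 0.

Apply the Taylor formula c_k = f^(k)(a)/k!.
g(0) = 1
g′(0) = 2
g′′(0) = 4
g′′′(0) = 8
Dividing each by k! gives the coefficients c_0, ..., c_3.

4*v^3/3 + 2*v^2 + 2*v + 1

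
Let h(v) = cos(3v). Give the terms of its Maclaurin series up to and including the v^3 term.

1 - 9*v^2/2

Use the known series and substitute for the argument.
h(0) = 1
h′(0) = 0
h′′(0) = -9
h′′′(0) = 0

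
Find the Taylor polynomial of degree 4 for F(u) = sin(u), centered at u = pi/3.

Compute the successive derivatives at the expansion point and divide by k!.

sqrt(3)*(u - pi/3)^4/48 - (u - pi/3)^3/12 - sqrt(3)*(u - pi/3)^2/4 + (u - pi/3)/2 + sqrt(3)/2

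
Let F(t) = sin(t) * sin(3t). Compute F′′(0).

6

Take the Cauchy product of the two expansions.
From the series, [t^2] F = 3; multiply by 2! = 2 to get 6.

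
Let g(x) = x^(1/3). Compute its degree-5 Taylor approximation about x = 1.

22*(x - 1)^5/729 - 10*(x - 1)^4/243 + 5*(x - 1)^3/81 - (x - 1)^2/9 + (x - 1)/3 + 1

g(1) = 1
g′(1) = 1/3
g′′(1) = -2/9
g′′′(1) = 10/27
g^(4)(1) = -80/81
g^(5)(1) = 880/243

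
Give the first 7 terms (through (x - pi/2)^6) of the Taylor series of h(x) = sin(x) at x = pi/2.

[(x - pi/2)^0] = 1;  [(x - pi/2)^1] = 0;  [(x - pi/2)^2] = -1/2;  [(x - pi/2)^3] = 0;  [(x - pi/2)^4] = 1/24;  [(x - pi/2)^5] = 0;  [(x - pi/2)^6] = -1/720.

-(x - pi/2)^6/720 + (x - pi/2)^4/24 - (x - pi/2)^2/2 + 1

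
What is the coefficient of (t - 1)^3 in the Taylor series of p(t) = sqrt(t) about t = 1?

1/16

p(1) = 1
p′(1) = 1/2
p′′(1) = -1/4
p′′′(1) = 3/8
So c_3 = p′′′(1)/3! = 1/16.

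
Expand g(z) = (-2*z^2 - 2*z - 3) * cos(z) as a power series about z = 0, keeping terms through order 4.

Multiply each power in the prefactor through the base expansion.
[z^0] = -3;  [z^1] = -2;  [z^2] = -1/2;  [z^3] = 1;  [z^4] = 7/8.

7*z^4/8 + z^3 - z^2/2 - 2*z - 3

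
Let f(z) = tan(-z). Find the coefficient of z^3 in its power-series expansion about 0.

Compute the successive derivatives at the expansion point and divide by k!.
f(0) = 0
f′(0) = -1
f′′(0) = 0
f′′′(0) = -2

-1/3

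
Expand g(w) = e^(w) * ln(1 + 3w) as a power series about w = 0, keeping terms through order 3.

6*w^3 - 3*w^2/2 + 3*w

Expand each factor separately, then convolve coefficients.
g(0) = 0
g′(0) = 3
g′′(0) = -3
g′′′(0) = 36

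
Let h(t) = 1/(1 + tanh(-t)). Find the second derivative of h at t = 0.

2

Plug the Maclaurin series of the inner function into that of the outer and collect terms.
From the series, [t^2] h = 1; multiply by 2! = 2 to get 2.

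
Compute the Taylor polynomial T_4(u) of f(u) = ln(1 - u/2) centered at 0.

-u^4/64 - u^3/24 - u^2/8 - u/2

Use the known series and substitute for the argument.
f(0) = 0
f′(0) = -1/2
f′′(0) = -1/4
f′′′(0) = -1/4
f^(4)(0) = -3/8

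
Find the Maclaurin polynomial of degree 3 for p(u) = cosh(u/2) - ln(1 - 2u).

8*u^3/3 + 17*u^2/8 + 2*u + 1

Add the two expansions coefficient-wise.
p(0) = 1
p′(0) = 2
p′′(0) = 17/4
p′′′(0) = 16
The Taylor polynomial is Σ p^(k)(0)/k! · u^k.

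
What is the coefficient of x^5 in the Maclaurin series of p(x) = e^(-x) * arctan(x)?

3/40

Write out both Maclaurin series and multiply, keeping only the needed powers.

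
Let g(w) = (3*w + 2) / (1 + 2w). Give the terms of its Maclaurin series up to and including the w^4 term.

Multiply each power in the prefactor through the base expansion.
g(0) = 2
g′(0) = -1
g′′(0) = 4
g′′′(0) = -24
g^(4)(0) = 192

8*w^4 - 4*w^3 + 2*w^2 - w + 2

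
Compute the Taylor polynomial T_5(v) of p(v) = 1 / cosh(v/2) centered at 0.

5*v^4/384 - v^2/8 + 1

Divide the numerator series by the denominator series (power-series long division).
p(0) = 1
p′(0) = 0
p′′(0) = -1/4
p′′′(0) = 0
p^(4)(0) = 5/16
p^(5)(0) = 0
Then c_k = p^(k)(0)/k! gives each Taylor coefficient.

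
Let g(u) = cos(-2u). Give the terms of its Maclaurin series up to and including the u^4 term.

Differentiate repeatedly and evaluate at the center.
[u^0] = 1;  [u^1] = 0;  [u^2] = -2;  [u^3] = 0;  [u^4] = 2/3.

2*u^4/3 - 2*u^2 + 1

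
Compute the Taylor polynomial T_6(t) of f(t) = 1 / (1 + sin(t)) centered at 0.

17*t^6/45 - 61*t^5/120 + 2*t^4/3 - 5*t^3/6 + t^2 - t + 1

Use the geometric series for the reciprocal, then substitute.
f(0) = 1
f′(0) = -1
f′′(0) = 2
f′′′(0) = -5
f^(4)(0) = 16
f^(5)(0) = -61
f^(6)(0) = 272
Dividing each by k! gives the coefficients c_0, ..., c_6.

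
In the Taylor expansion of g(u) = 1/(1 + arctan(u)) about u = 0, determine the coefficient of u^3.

Let u equal the inner series; expand the outer function in u and truncate.
[u^0] = 1;  [u^1] = -1;  [u^2] = 1;  [u^3] = -2/3.
So c_3 = g′′′(0)/3! = -2/3.

-2/3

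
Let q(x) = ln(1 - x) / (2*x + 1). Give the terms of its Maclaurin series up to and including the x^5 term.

-391*x^5/30 + 77*x^4/12 - 10*x^3/3 + 3*x^2/2 - x

Expand 1/(denominator) as a geometric series and multiply by the numerator's series.
[x^0] = 0;  [x^1] = -1;  [x^2] = 3/2;  [x^3] = -10/3;  [x^4] = 77/12;  [x^5] = -391/30.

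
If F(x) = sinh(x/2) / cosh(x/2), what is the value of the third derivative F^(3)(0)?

-1/4

Divide the numerator series by the denominator series (power-series long division).
The coefficient of x^3 in the expansion is -1/24, so F′′′(0) = 3! * (-1/24) = -1/4.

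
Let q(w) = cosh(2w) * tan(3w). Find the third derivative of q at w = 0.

90

Write out both Maclaurin series and multiply, keeping only the needed powers.
The coefficient of w^3 in the expansion is 15, so q′′′(0) = 3! * (15) = 90.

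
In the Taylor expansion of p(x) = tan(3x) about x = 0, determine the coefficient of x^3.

9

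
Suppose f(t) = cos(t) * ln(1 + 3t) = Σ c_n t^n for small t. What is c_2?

Write out both Maclaurin series and multiply, keeping only the needed powers.
So c_2 = f′′(0)/2! = -9/2.

-9/2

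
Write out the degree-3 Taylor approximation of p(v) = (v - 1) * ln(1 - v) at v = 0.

Distribute the polynomial across the series and collect like powers.
p(0) = 0
p′(0) = 1
p′′(0) = -1
p′′′(0) = -1
The Taylor polynomial is Σ p^(k)(0)/k! · v^k.

-v^3/6 - v^2/2 + v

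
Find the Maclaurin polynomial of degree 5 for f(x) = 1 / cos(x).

Write the quotient as an unknown series and match coefficients against numerator = denominator · series.
[x^0] = 1;  [x^1] = 0;  [x^2] = 1/2;  [x^3] = 0;  [x^4] = 5/24;  [x^5] = 0.

5*x^4/24 + x^2/2 + 1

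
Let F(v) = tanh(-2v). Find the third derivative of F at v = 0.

16

The coefficient of v^3 in the expansion is 8/3, so F′′′(0) = 3! * (8/3) = 16.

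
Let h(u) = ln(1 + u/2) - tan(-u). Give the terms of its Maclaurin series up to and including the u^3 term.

Expand each term separately and add.
h(0) = 0
h′(0) = 3/2
h′′(0) = -1/4
h′′′(0) = 9/4
Dividing each by k! gives the coefficients c_0, ..., c_3.

3*u^3/8 - u^2/8 + 3*u/2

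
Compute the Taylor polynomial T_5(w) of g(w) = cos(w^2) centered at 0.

[w^0] = 1;  [w^1] = 0;  [w^2] = 0;  [w^3] = 0;  [w^4] = -1/2;  [w^5] = 0.

1 - w^4/2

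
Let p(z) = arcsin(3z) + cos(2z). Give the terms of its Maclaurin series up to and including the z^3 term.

9*z^3/2 - 2*z^2 + 3*z + 1

Add the two expansions coefficient-wise.
[z^0] = 1;  [z^1] = 3;  [z^2] = -2;  [z^3] = 9/2.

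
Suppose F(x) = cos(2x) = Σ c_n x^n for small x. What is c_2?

-2

F(0) = 1
F′(0) = 0
F′′(0) = -4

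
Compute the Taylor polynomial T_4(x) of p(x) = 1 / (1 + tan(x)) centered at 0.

Use the geometric series for the reciprocal, then substitute.
p(0) = 1
p′(0) = -1
p′′(0) = 2
p′′′(0) = -8
p^(4)(0) = 40
The Taylor polynomial is Σ p^(k)(0)/k! · x^k.

5*x^4/3 - 4*x^3/3 + x^2 - x + 1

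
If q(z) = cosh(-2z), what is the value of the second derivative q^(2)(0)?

From the series, [z^2] q = 2; multiply by 2! = 2 to get 4.

4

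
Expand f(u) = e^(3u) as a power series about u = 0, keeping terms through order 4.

[u^0] = 1;  [u^1] = 3;  [u^2] = 9/2;  [u^3] = 9/2;  [u^4] = 27/8.

27*u^4/8 + 9*u^3/2 + 9*u^2/2 + 3*u + 1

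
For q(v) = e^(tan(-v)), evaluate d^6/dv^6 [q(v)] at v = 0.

Compose series: expand the inner function first, then feed it into the outer expansion.
From the series, [v^6] q = 59/240; multiply by 6! = 720 to get 177.

177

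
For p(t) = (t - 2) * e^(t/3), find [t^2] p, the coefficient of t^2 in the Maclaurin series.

Shift and add copies of the series according to the polynomial's terms.
p(0) = -2
p′(0) = 1/3
p′′(0) = 4/9

2/9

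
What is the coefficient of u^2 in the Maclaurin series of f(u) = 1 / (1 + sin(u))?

1

Use the geometric series for the reciprocal, then substitute.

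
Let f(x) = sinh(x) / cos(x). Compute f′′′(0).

4

Invert the denominator's series and multiply.
The coefficient of x^3 in the expansion is 2/3, so f′′′(0) = 3! * (2/3) = 4.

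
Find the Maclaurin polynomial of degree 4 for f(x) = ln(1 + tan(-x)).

-7*x^4/12 - 2*x^3/3 - x^2/2 - x

Plug the Maclaurin series of the inner function into that of the outer and collect terms.
f(0) = 0
f′(0) = -1
f′′(0) = -1
f′′′(0) = -4
f^(4)(0) = -14
Then c_k = f^(k)(0)/k! gives each Taylor coefficient.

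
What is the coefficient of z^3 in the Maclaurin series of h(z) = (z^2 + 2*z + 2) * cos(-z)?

Distribute the polynomial across the series and collect like powers.
[z^0] = 2;  [z^1] = 2;  [z^2] = 0;  [z^3] = -1.

-1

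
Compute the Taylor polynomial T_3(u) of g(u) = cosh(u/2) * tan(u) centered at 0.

11*u^3/24 + u

Take the Cauchy product of the two expansions.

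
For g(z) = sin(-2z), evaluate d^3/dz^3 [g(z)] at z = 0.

8

The coefficient of z^3 in the expansion is 4/3, so g′′′(0) = 3! * (4/3) = 8.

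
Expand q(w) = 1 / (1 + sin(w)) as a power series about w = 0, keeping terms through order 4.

Expand as Σ (-1)^k u^k with u equal to the inner function's series.
q(0) = 1
q′(0) = -1
q′′(0) = 2
q′′′(0) = -5
q^(4)(0) = 16

2*w^4/3 - 5*w^3/6 + w^2 - w + 1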